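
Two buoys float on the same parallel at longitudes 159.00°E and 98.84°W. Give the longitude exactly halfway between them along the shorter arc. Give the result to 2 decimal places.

Signed shortest Δλ from +159.00° to -98.84° is +102.16°.
Midpoint longitude = +159.00° + (+102.16°)/2 = +159.00° + 51.08° = +210.08°.
Normalise into (−180°, 180°]: -149.92°.
(The naïve average (+159.00 + -98.84)/2 = 30.08° is on the wrong side of the globe.)

149.92°W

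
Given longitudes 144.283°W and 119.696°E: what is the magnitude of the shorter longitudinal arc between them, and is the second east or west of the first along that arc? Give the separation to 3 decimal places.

Raw difference: 119.696 − -144.283 = 263.979°.
Normalise into (−180°, 180°]: 263.979° − 360° = -96.021°.
Negative ⇒ the second point lies to the west; separation 96.021°.

96.021° west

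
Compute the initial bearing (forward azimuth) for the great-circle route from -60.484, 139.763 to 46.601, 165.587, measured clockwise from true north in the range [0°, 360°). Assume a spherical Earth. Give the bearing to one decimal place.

18.5°

Δλ = 165.587 − 139.763 = 25.824°.
θ = atan2( sin Δλ · cos φ₂ , cos φ₁ · sin φ₂ − sin φ₁ · cos φ₂ · cos Δλ )
  = atan2(0.29930, 0.89616) = 18.468° → normalised to [0°, 360°): 18.468°.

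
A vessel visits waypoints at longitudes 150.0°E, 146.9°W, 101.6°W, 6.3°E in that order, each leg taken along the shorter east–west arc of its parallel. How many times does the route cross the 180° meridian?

Leg 1: +150.0° → -146.9°, shortest Δλ = 63.1° (east) — crosses 180°.
Leg 2: -146.9° → -101.6°, shortest Δλ = 45.3° (east) — does not cross 180°.
Leg 3: -101.6° → +6.3°, shortest Δλ = 107.9° (east) — does not cross 180°.
Total crossings: 1.

1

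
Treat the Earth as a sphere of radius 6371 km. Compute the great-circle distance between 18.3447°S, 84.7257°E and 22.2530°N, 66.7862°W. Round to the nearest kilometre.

17017 km

Δλ = -66.7862 − 84.7257 = -151.5119°.
Δφ = 22.2530 − -18.3447 = 40.5977°.
a = sin²(Δφ/2) + cos φ₁ · cos φ₂ · sin²(Δλ/2) = 0.945652.
c = 2·atan2(√a, √(1−a)) = 2.67101 rad → d = 6371·c ≈ 17017.00 km.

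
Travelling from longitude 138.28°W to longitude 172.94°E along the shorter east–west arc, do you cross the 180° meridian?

Naïve |172.94 − -138.28| = 311.22° > 180°, so the shorter arc goes the other way round — across 180°.
Signed shortest Δλ = ((172.94 − -138.28 + 180) mod 360) − 180 = -48.78°.
Going west by 48.78° from -138.28° passes through 180° before reaching +172.94°.

Yes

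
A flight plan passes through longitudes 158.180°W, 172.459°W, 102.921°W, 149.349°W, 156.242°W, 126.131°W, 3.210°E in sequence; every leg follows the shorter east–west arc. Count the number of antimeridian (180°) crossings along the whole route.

Leg 1: -158.180° → -172.459°, shortest Δλ = -14.279° (west) — does not cross 180°.
Leg 2: -172.459° → -102.921°, shortest Δλ = 69.538° (east) — does not cross 180°.
Leg 3: -102.921° → -149.349°, shortest Δλ = -46.428° (west) — does not cross 180°.
Leg 4: -149.349° → -156.242°, shortest Δλ = -6.893° (west) — does not cross 180°.
Leg 5: -156.242° → -126.131°, shortest Δλ = 30.111° (east) — does not cross 180°.
Leg 6: -126.131° → +3.210°, shortest Δλ = 129.341° (east) — does not cross 180°.
Total crossings: 0.

0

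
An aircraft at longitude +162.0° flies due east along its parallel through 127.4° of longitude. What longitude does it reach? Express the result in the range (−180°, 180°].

Start at +162.0°; shift +127.4° → +289.4°.
+289.4° lies outside (−180°, 180°]; subtract 360° → -70.6°.

-70.6°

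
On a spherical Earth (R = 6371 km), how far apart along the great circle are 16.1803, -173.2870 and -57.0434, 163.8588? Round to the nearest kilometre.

8413 km

Δλ = 163.8588 − -173.2870 = 337.1458°; wrapped into (−180°, 180°]: -22.8542°.
Δφ = -57.0434 − 16.1803 = -73.2237°.
a = sin²(Δφ/2) + cos φ₁ · cos φ₂ · sin²(Δλ/2) = 0.376189.
c = 2·atan2(√a, √(1−a)) = 1.32057 rad → d = 6371·c ≈ 8413.37 km.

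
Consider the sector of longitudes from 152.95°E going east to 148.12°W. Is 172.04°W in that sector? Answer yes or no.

Band width going east from +152.95° to -148.12°: ((-148.12 − 152.95) mod 360) = 58.93°.
Offset of -172.04° east of the west edge: ((-172.04 − 152.95) mod 360) = 35.01°.
35.01° ≤ 58.93° ⇒ inside.

Yes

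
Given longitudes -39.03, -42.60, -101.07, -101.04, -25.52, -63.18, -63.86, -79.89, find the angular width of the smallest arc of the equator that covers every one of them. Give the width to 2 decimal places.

Sort the longitudes: -101.07°, -101.04°, -79.89°, -63.86°, -63.18°, -42.60°, -39.03°, -25.52°.
Eastward gaps between consecutive values (wrapping around): 0.03°, 21.15°, 16.03°, 0.68°, 20.58°, 3.57°, 13.51°, 284.45°.
Largest gap = 284.45° ⇒ minimal covering band is its complement: 360° − 284.45° = 75.55°.
Band runs from -101.07° eastward to -25.52°.

75.55°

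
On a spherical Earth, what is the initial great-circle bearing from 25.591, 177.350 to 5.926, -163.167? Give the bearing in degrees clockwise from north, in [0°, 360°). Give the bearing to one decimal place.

133.2°

Δλ = -163.167 − 177.350 = -340.517°; wrapped into (−180°, 180°]: 19.483°.
θ = atan2( sin Δλ · cos φ₂ , cos φ₁ · sin φ₂ − sin φ₁ · cos φ₂ · cos Δλ )
  = atan2(0.33174, -0.31192) = 133.236° → normalised to [0°, 360°): 133.236°.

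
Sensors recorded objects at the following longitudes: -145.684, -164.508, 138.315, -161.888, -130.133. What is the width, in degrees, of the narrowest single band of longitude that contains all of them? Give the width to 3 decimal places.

Sort the longitudes: -164.508°, -161.888°, -145.684°, -130.133°, +138.315°.
Eastward gaps between consecutive values (wrapping around): 2.620°, 16.204°, 15.551°, 268.448°, 57.177°.
Largest gap = 268.448° ⇒ minimal covering band is its complement: 360° − 268.448° = 91.552°.
Band runs from +138.315° eastward to -130.133°, crossing the antimeridian.

91.552°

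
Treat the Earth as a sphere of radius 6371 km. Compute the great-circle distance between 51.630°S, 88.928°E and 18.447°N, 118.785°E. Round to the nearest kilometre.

Δλ = 118.785 − 88.928 = 29.857°.
Δφ = 18.447 − -51.630 = 70.077°.
a = sin²(Δφ/2) + cos φ₁ · cos φ₂ · sin²(Δλ/2) = 0.368700.
c = 2·atan2(√a, √(1−a)) = 1.30508 rad → d = 6371·c ≈ 8314.67 km.

8315 km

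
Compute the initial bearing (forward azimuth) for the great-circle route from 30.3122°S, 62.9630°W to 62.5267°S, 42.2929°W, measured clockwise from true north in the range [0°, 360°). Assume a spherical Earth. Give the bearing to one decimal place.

Δλ = -42.2929 − -62.9630 = 20.6701°.
θ = atan2( sin Δλ · cos φ₂ , cos φ₁ · sin φ₂ − sin φ₁ · cos φ₂ · cos Δλ )
  = atan2(0.16285, -0.54808) = 163.452° → normalised to [0°, 360°): 163.452°.

163.5°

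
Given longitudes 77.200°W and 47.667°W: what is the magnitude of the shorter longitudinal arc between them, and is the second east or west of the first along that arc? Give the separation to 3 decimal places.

29.533° east

Raw difference: -47.667 − -77.200 = 29.533°.
Normalise into (−180°, 180°]: 29.533° stays 29.533°.
Positive ⇒ the second point lies to the east; separation 29.533°.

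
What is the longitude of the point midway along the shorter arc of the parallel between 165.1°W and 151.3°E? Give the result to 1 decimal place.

Signed shortest Δλ from -165.1° to +151.3° is -43.6°.
Midpoint longitude = -165.1° + (-43.6°)/2 = -165.1° − 21.8° = -186.9°.
Normalise into (−180°, 180°]: +173.1°.
(The naïve average (-165.1 + +151.3)/2 = -6.9° is on the wrong side of the globe.)

173.1°E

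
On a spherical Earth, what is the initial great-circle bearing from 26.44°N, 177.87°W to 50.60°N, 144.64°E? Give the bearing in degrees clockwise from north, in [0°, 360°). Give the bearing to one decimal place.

Δλ = 144.64 − -177.87 = 322.51°; wrapped into (−180°, 180°]: -37.49°.
θ = atan2( sin Δλ · cos φ₂ , cos φ₁ · sin φ₂ − sin φ₁ · cos φ₂ · cos Δλ )
  = atan2(-0.38631, 0.46766) = -39.559° → normalised to [0°, 360°): 320.441°.

320.4°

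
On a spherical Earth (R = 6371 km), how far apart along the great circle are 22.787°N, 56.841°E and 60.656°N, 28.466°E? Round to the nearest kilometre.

4746 km

Δλ = 28.466 − 56.841 = -28.375°.
Δφ = 60.656 − 22.787 = 37.869°.
a = sin²(Δφ/2) + cos φ₁ · cos φ₂ · sin²(Δλ/2) = 0.132433.
c = 2·atan2(√a, √(1−a)) = 0.74493 rad → d = 6371·c ≈ 4745.95 km.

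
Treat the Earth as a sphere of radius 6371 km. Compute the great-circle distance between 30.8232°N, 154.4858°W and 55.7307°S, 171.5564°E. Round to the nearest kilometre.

10150 km

Δλ = 171.5564 − -154.4858 = 326.0422°; wrapped into (−180°, 180°]: -33.9578°.
Δφ = -55.7307 − 30.8232 = -86.5539°.
a = sin²(Δφ/2) + cos φ₁ · cos φ₂ · sin²(Δλ/2) = 0.511180.
c = 2·atan2(√a, √(1−a)) = 1.59316 rad → d = 6371·c ≈ 10150.01 km.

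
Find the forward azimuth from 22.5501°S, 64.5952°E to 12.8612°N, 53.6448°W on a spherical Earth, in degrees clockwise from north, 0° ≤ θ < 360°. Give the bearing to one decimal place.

Δλ = -53.6448 − 64.5952 = -118.2400°.
θ = atan2( sin Δλ · cos φ₂ , cos φ₁ · sin φ₂ − sin φ₁ · cos φ₂ · cos Δλ )
  = atan2(-0.85887, 0.02867) = -88.088° → normalised to [0°, 360°): 271.912°.

271.9°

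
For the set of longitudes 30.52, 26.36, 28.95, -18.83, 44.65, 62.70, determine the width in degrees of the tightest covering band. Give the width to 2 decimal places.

Sort the longitudes: -18.83°, +26.36°, +28.95°, +30.52°, +44.65°, +62.70°.
Eastward gaps between consecutive values (wrapping around): 45.19°, 2.59°, 1.57°, 14.13°, 18.05°, 278.47°.
Largest gap = 278.47° ⇒ minimal covering band is its complement: 360° − 278.47° = 81.53°.
Band runs from -18.83° eastward to +62.70°.

81.53°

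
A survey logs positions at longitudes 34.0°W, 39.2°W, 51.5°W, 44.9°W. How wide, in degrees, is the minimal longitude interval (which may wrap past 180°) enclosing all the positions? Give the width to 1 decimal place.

Sort the longitudes: -51.5°, -44.9°, -39.2°, -34.0°.
Eastward gaps between consecutive values (wrapping around): 6.6°, 5.7°, 5.2°, 342.5°.
Largest gap = 342.5° ⇒ minimal covering band is its complement: 360° − 342.5° = 17.5°.
Band runs from -51.5° eastward to -34.0°.

17.5°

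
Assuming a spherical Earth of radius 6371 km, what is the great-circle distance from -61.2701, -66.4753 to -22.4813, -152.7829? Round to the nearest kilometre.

7635 km

Δλ = -152.7829 − -66.4753 = -86.3076°.
Δφ = -22.4813 − -61.2701 = 38.7888°.
a = sin²(Δφ/2) + cos φ₁ · cos φ₂ · sin²(Δλ/2) = 0.318044.
c = 2·atan2(√a, √(1−a)) = 1.19833 rad → d = 6371·c ≈ 7634.57 km.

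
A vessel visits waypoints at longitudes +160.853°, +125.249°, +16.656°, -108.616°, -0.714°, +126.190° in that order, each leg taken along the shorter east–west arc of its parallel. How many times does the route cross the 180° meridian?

0

Leg 1: +160.853° → +125.249°, shortest Δλ = -35.604° (west) — does not cross 180°.
Leg 2: +125.249° → +16.656°, shortest Δλ = -108.593° (west) — does not cross 180°.
Leg 3: +16.656° → -108.616°, shortest Δλ = -125.272° (west) — does not cross 180°.
Leg 4: -108.616° → -0.714°, shortest Δλ = 107.902° (east) — does not cross 180°.
Leg 5: -0.714° → +126.190°, shortest Δλ = 126.904° (east) — does not cross 180°.
Total crossings: 0.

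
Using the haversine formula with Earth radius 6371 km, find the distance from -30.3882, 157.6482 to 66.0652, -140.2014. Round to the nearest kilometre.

11941 km

Δλ = -140.2014 − 157.6482 = -297.8496°; wrapped into (−180°, 180°]: 62.1504°.
Δφ = 66.0652 − -30.3882 = 96.4534°.
a = sin²(Δφ/2) + cos φ₁ · cos φ₂ · sin²(Δλ/2) = 0.649436.
c = 2·atan2(√a, √(1−a)) = 1.87431 rad → d = 6371·c ≈ 11941.20 km.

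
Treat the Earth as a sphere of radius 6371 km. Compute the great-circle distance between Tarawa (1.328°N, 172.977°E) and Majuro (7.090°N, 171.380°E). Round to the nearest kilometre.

665 km

Δλ = 171.380 − 172.977 = -1.597°.
Δφ = 7.090 − 1.328 = 5.762°.
a = sin²(Δφ/2) + cos φ₁ · cos φ₂ · sin²(Δλ/2) = 0.002719.
c = 2·atan2(√a, √(1−a)) = 0.10433 rad → d = 6371·c ≈ 664.71 km.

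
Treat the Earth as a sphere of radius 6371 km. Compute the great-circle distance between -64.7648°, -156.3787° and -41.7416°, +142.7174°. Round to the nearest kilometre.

Δλ = 142.7174 − -156.3787 = 299.0961°; wrapped into (−180°, 180°]: -60.9039°.
Δφ = -41.7416 − -64.7648 = 23.0232°.
a = sin²(Δφ/2) + cos φ₁ · cos φ₂ · sin²(Δλ/2) = 0.121538.
c = 2·atan2(√a, √(1−a)) = 0.71220 rad → d = 6371·c ≈ 4537.44 km.

4537 km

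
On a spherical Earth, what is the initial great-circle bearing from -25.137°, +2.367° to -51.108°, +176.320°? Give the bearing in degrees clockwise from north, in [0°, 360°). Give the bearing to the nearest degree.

Δλ = 176.320 − 2.367 = 173.953°.
θ = atan2( sin Δλ · cos φ₂ , cos φ₁ · sin φ₂ − sin φ₁ · cos φ₂ · cos Δλ )
  = atan2(0.06614, -0.96984) = 176.099° → normalised to [0°, 360°): 176.099°.

176°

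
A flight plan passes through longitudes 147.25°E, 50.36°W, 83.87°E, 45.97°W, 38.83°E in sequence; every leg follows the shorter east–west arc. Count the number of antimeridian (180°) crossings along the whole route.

Leg 1: +147.25° → -50.36°, shortest Δλ = 162.39° (east) — crosses 180°.
Leg 2: -50.36° → +83.87°, shortest Δλ = 134.23° (east) — does not cross 180°.
Leg 3: +83.87° → -45.97°, shortest Δλ = -129.84° (west) — does not cross 180°.
Leg 4: -45.97° → +38.83°, shortest Δλ = 84.8° (east) — does not cross 180°.
Total crossings: 1.

1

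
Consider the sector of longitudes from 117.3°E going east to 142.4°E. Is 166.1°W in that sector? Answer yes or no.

No

Band width going east from +117.3° to +142.4°: ((142.4 − 117.3) mod 360) = 25.1°.
Offset of -166.1° east of the west edge: ((-166.1 − 117.3) mod 360) = 76.6°.
76.6° > 25.1° ⇒ outside.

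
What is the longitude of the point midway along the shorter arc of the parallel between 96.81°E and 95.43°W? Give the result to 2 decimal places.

179.31°W

Signed shortest Δλ from +96.81° to -95.43° is +167.76°.
Midpoint longitude = +96.81° + (+167.76°)/2 = +96.81° + 83.88° = +180.69°.
Normalise into (−180°, 180°]: -179.31°.
(The naïve average (+96.81 + -95.43)/2 = 0.69° is on the wrong side of the globe.)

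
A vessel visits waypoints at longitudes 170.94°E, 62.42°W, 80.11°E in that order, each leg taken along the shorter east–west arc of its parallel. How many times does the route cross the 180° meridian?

Leg 1: +170.94° → -62.42°, shortest Δλ = 126.64° (east) — crosses 180°.
Leg 2: -62.42° → +80.11°, shortest Δλ = 142.53° (east) — does not cross 180°.
Total crossings: 1.

1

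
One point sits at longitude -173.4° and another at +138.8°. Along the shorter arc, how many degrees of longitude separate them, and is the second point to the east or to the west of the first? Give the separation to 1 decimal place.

Raw difference: 138.8 − -173.4 = 312.2°.
Normalise into (−180°, 180°]: 312.2° − 360° = -47.8°.
Negative ⇒ the second point lies to the west; separation 47.8°.

47.8° west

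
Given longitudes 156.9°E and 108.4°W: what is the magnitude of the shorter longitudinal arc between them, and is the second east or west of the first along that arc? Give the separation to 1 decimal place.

Raw difference: -108.4 − 156.9 = -265.3°.
Normalise into (−180°, 180°]: -265.3° + 360° = 94.7°.
Positive ⇒ the second point lies to the east; separation 94.7°.

94.7° east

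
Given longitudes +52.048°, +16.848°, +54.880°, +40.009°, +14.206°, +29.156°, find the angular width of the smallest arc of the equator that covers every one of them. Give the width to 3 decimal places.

Sort the longitudes: +14.206°, +16.848°, +29.156°, +40.009°, +52.048°, +54.880°.
Eastward gaps between consecutive values (wrapping around): 2.642°, 12.308°, 10.853°, 12.039°, 2.832°, 319.326°.
Largest gap = 319.326° ⇒ minimal covering band is its complement: 360° − 319.326° = 40.674°.
Band runs from +14.206° eastward to +54.880°.

40.674°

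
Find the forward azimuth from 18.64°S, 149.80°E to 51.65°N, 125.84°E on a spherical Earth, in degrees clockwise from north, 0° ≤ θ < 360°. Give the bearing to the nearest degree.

345°

Δλ = 125.84 − 149.80 = -23.96°.
θ = atan2( sin Δλ · cos φ₂ , cos φ₁ · sin φ₂ − sin φ₁ · cos φ₂ · cos Δλ )
  = atan2(-0.25197, 0.92432) = -15.248° → normalised to [0°, 360°): 344.752°.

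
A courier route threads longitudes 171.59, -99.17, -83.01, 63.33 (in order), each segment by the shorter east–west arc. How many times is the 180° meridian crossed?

Leg 1: +171.59° → -99.17°, shortest Δλ = 89.24° (east) — crosses 180°.
Leg 2: -99.17° → -83.01°, shortest Δλ = 16.16° (east) — does not cross 180°.
Leg 3: -83.01° → +63.33°, shortest Δλ = 146.34° (east) — does not cross 180°.
Total crossings: 1.

1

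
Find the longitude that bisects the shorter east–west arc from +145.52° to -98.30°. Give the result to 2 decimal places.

Signed shortest Δλ from +145.52° to -98.30° is +116.18°.
Midpoint longitude = +145.52° + (+116.18°)/2 = +145.52° + 58.09° = +203.61°.
Normalise into (−180°, 180°]: -156.39°.
(The naïve average (+145.52 + -98.30)/2 = 23.61° is on the wrong side of the globe.)

-156.39°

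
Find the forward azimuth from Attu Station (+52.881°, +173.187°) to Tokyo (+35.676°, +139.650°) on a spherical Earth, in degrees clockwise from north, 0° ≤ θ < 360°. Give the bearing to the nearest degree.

247°

Δλ = 139.650 − 173.187 = -33.537°.
θ = atan2( sin Δλ · cos φ₂ , cos φ₁ · sin φ₂ − sin φ₁ · cos φ₂ · cos Δλ )
  = atan2(-0.44879, -0.18796) = -112.725° → normalised to [0°, 360°): 247.275°.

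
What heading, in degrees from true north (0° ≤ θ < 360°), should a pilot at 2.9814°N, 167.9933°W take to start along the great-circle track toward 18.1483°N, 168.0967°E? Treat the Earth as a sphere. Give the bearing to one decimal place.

Δλ = 168.0967 − -167.9933 = 336.0900°; wrapped into (−180°, 180°]: -23.9100°.
θ = atan2( sin Δλ · cos φ₂ , cos φ₁ · sin φ₂ − sin φ₁ · cos φ₂ · cos Δλ )
  = atan2(-0.38514, 0.26587) = -55.381° → normalised to [0°, 360°): 304.619°.

304.6°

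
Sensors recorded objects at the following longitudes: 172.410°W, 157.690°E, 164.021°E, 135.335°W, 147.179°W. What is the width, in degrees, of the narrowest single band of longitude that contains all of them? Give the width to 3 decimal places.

Sort the longitudes: -172.410°, -147.179°, -135.335°, +157.690°, +164.021°.
Eastward gaps between consecutive values (wrapping around): 25.231°, 11.844°, 293.025°, 6.331°, 23.569°.
Largest gap = 293.025° ⇒ minimal covering band is its complement: 360° − 293.025° = 66.975°.
Band runs from +157.690° eastward to -135.335°, crossing the antimeridian.

66.975°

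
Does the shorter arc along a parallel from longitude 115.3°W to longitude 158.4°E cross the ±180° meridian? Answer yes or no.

Yes

Naïve |158.4 − -115.3| = 273.7° > 180°, so the shorter arc goes the other way round — across 180°.
Signed shortest Δλ = ((158.4 − -115.3 + 180) mod 360) − 180 = -86.3°.
Going west by 86.3° from -115.3° passes through 180° before reaching +158.4°.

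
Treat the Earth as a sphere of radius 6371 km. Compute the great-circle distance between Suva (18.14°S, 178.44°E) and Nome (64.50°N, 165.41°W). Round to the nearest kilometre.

Δλ = -165.41 − 178.44 = -343.85°; wrapped into (−180°, 180°]: 16.15°.
Δφ = 64.50 − -18.14 = 82.64°.
a = sin²(Δφ/2) + cos φ₁ · cos φ₂ · sin²(Δλ/2) = 0.444021.
c = 2·atan2(√a, √(1−a)) = 1.45860 rad → d = 6371·c ≈ 9292.76 km.

9293 km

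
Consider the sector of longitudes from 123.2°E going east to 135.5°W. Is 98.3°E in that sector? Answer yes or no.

Band width going east from +123.2° to -135.5°: ((-135.5 − 123.2) mod 360) = 101.3°.
Offset of +98.3° east of the west edge: ((98.3 − 123.2) mod 360) = 335.1°.
335.1° > 101.3° ⇒ outside.

No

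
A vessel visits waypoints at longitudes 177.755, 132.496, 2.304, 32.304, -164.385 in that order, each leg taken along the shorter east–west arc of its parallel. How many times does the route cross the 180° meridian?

Leg 1: +177.755° → +132.496°, shortest Δλ = -45.259° (west) — does not cross 180°.
Leg 2: +132.496° → +2.304°, shortest Δλ = -130.192° (west) — does not cross 180°.
Leg 3: +2.304° → +32.304°, shortest Δλ = 30.0° (east) — does not cross 180°.
Leg 4: +32.304° → -164.385°, shortest Δλ = 163.311° (east) — crosses 180°.
Total crossings: 1.

1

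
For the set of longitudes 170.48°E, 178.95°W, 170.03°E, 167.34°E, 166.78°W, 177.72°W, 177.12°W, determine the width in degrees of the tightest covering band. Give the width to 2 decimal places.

Sort the longitudes: -178.95°, -177.72°, -177.12°, -166.78°, +167.34°, +170.03°, +170.48°.
Eastward gaps between consecutive values (wrapping around): 1.23°, 0.60°, 10.34°, 334.12°, 2.69°, 0.45°, 10.57°.
Largest gap = 334.12° ⇒ minimal covering band is its complement: 360° − 334.12° = 25.88°.
Band runs from +167.34° eastward to -166.78°, crossing the antimeridian.

25.88°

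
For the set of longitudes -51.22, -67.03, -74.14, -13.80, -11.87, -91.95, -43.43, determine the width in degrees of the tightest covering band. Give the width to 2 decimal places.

Sort the longitudes: -91.95°, -74.14°, -67.03°, -51.22°, -43.43°, -13.80°, -11.87°.
Eastward gaps between consecutive values (wrapping around): 17.81°, 7.11°, 15.81°, 7.79°, 29.63°, 1.93°, 279.92°.
Largest gap = 279.92° ⇒ minimal covering band is its complement: 360° − 279.92° = 80.08°.
Band runs from -91.95° eastward to -11.87°.

80.08°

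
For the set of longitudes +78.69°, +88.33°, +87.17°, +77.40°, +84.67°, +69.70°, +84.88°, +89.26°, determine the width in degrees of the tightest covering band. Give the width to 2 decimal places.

Sort the longitudes: +69.70°, +77.40°, +78.69°, +84.67°, +84.88°, +87.17°, +88.33°, +89.26°.
Eastward gaps between consecutive values (wrapping around): 7.70°, 1.29°, 5.98°, 0.21°, 2.29°, 1.16°, 0.93°, 340.44°.
Largest gap = 340.44° ⇒ minimal covering band is its complement: 360° − 340.44° = 19.56°.
Band runs from +69.70° eastward to +89.26°.

19.56°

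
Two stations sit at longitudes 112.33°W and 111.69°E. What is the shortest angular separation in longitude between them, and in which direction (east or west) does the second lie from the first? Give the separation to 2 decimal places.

135.98° west

Raw difference: 111.69 − -112.33 = 224.02°.
Normalise into (−180°, 180°]: 224.02° − 360° = -135.98°.
Negative ⇒ the second point lies to the west; separation 135.98°.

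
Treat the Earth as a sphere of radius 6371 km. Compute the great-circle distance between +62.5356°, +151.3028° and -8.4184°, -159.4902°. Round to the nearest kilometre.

8931 km

Δλ = -159.4902 − 151.3028 = -310.7930°; wrapped into (−180°, 180°]: 49.2070°.
Δφ = -8.4184 − 62.5356 = -70.9540°.
a = sin²(Δφ/2) + cos φ₁ · cos φ₂ · sin²(Δλ/2) = 0.415917.
c = 2·atan2(√a, √(1−a)) = 1.40183 rad → d = 6371·c ≈ 8931.04 km.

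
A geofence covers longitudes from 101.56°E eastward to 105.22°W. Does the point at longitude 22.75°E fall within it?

No

Band width going east from +101.56° to -105.22°: ((-105.22 − 101.56) mod 360) = 153.22°.
Offset of +22.75° east of the west edge: ((22.75 − 101.56) mod 360) = 281.19°.
281.19° > 153.22° ⇒ outside.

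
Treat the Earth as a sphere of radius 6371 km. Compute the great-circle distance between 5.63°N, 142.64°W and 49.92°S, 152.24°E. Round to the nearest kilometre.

8760 km

Δλ = 152.24 − -142.64 = 294.88°; wrapped into (−180°, 180°]: -65.12°.
Δφ = -49.92 − 5.63 = -55.55°.
a = sin²(Δφ/2) + cos φ₁ · cos φ₂ · sin²(Δλ/2) = 0.402744.
c = 2·atan2(√a, √(1−a)) = 1.37504 rad → d = 6371·c ≈ 8760.36 km.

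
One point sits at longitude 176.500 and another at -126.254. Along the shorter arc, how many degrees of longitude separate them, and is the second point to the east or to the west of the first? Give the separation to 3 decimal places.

57.246° east

Raw difference: -126.254 − 176.500 = -302.754°.
Normalise into (−180°, 180°]: -302.754° + 360° = 57.246°.
Positive ⇒ the second point lies to the east; separation 57.246°.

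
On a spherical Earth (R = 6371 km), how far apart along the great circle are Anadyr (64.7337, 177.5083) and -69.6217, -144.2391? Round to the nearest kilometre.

15231 km

Δλ = -144.2391 − 177.5083 = -321.7474°; wrapped into (−180°, 180°]: 38.2526°.
Δφ = -69.6217 − 64.7337 = -134.3554°.
a = sin²(Δφ/2) + cos φ₁ · cos φ₂ · sin²(Δλ/2) = 0.865510.
c = 2·atan2(√a, √(1−a)) = 2.39061 rad → d = 6371·c ≈ 15230.58 km.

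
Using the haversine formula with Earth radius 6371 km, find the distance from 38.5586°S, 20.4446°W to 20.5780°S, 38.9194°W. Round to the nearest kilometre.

2670 km

Δλ = -38.9194 − -20.4446 = -18.4748°.
Δφ = -20.5780 − -38.5586 = 17.9806°.
a = sin²(Δφ/2) + cos φ₁ · cos φ₂ · sin²(Δλ/2) = 0.043284.
c = 2·atan2(√a, √(1−a)) = 0.41916 rad → d = 6371·c ≈ 2670.45 km.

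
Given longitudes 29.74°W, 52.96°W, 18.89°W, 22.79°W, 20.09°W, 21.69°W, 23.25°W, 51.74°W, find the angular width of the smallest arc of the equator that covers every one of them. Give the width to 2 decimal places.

Sort the longitudes: -52.96°, -51.74°, -29.74°, -23.25°, -22.79°, -21.69°, -20.09°, -18.89°.
Eastward gaps between consecutive values (wrapping around): 1.22°, 22.00°, 6.49°, 0.46°, 1.10°, 1.60°, 1.20°, 325.93°.
Largest gap = 325.93° ⇒ minimal covering band is its complement: 360° − 325.93° = 34.07°.
Band runs from -52.96° eastward to -18.89°.

34.07°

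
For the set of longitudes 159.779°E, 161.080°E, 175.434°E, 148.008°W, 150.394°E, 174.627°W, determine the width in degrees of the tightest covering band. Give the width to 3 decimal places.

Sort the longitudes: -174.627°, -148.008°, +150.394°, +159.779°, +161.080°, +175.434°.
Eastward gaps between consecutive values (wrapping around): 26.619°, 298.402°, 9.385°, 1.301°, 14.354°, 9.939°.
Largest gap = 298.402° ⇒ minimal covering band is its complement: 360° − 298.402° = 61.598°.
Band runs from +150.394° eastward to -148.008°, crossing the antimeridian.

61.598°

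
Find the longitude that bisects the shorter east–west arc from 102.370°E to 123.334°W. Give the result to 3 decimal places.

Signed shortest Δλ from +102.370° to -123.334° is +134.296°.
Midpoint longitude = +102.370° + (+134.296°)/2 = +102.370° + 67.148° = +169.518°.
(The naïve average (+102.370 + -123.334)/2 = -10.482° is on the wrong side of the globe.)

169.518°E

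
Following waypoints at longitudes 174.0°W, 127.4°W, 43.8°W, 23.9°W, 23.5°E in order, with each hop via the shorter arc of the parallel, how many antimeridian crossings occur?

0

Leg 1: -174.0° → -127.4°, shortest Δλ = 46.6° (east) — does not cross 180°.
Leg 2: -127.4° → -43.8°, shortest Δλ = 83.6° (east) — does not cross 180°.
Leg 3: -43.8° → -23.9°, shortest Δλ = 19.9° (east) — does not cross 180°.
Leg 4: -23.9° → +23.5°, shortest Δλ = 47.4° (east) — does not cross 180°.
Total crossings: 0.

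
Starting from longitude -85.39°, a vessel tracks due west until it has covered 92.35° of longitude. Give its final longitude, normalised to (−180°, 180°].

Start at -85.39°; shift −92.35° → -177.74°.
-177.74° already lies in (−180°, 180°].

-177.74°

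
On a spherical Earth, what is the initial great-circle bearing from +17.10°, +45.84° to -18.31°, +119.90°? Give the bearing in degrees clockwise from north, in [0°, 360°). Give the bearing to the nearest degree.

Δλ = 119.90 − 45.84 = 74.06°.
θ = atan2( sin Δλ · cos φ₂ , cos φ₁ · sin φ₂ − sin φ₁ · cos φ₂ · cos Δλ )
  = atan2(0.91287, -0.37693) = 112.436° → normalised to [0°, 360°): 112.436°.

112°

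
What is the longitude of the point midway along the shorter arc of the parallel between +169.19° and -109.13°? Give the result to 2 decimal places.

Signed shortest Δλ from +169.19° to -109.13° is +81.68°.
Midpoint longitude = +169.19° + (+81.68°)/2 = +169.19° + 40.84° = +210.03°.
Normalise into (−180°, 180°]: -149.97°.
(The naïve average (+169.19 + -109.13)/2 = 30.03° is on the wrong side of the globe.)

-149.97°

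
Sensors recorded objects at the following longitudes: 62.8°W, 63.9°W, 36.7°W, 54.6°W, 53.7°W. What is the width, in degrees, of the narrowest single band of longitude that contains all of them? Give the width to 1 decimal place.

Sort the longitudes: -63.9°, -62.8°, -54.6°, -53.7°, -36.7°.
Eastward gaps between consecutive values (wrapping around): 1.1°, 8.2°, 0.9°, 17.0°, 332.8°.
Largest gap = 332.8° ⇒ minimal covering band is its complement: 360° − 332.8° = 27.2°.
Band runs from -63.9° eastward to -36.7°.

27.2°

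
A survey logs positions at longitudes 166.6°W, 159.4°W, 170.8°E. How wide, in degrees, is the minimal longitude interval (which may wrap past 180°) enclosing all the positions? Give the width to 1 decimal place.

Sort the longitudes: -166.6°, -159.4°, +170.8°.
Eastward gaps between consecutive values (wrapping around): 7.2°, 330.2°, 22.6°.
Largest gap = 330.2° ⇒ minimal covering band is its complement: 360° − 330.2° = 29.8°.
Band runs from +170.8° eastward to -159.4°, crossing the antimeridian.

29.8°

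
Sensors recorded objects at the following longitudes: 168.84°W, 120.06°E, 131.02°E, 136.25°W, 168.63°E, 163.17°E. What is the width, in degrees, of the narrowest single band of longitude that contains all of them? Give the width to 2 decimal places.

103.69°

Sort the longitudes: -168.84°, -136.25°, +120.06°, +131.02°, +163.17°, +168.63°.
Eastward gaps between consecutive values (wrapping around): 32.59°, 256.31°, 10.96°, 32.15°, 5.46°, 22.53°.
Largest gap = 256.31° ⇒ minimal covering band is its complement: 360° − 256.31° = 103.69°.
Band runs from +120.06° eastward to -136.25°, crossing the antimeridian.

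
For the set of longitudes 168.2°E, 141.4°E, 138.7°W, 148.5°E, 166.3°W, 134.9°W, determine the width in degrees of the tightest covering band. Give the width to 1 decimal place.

83.7°

Sort the longitudes: -166.3°, -138.7°, -134.9°, +141.4°, +148.5°, +168.2°.
Eastward gaps between consecutive values (wrapping around): 27.6°, 3.8°, 276.3°, 7.1°, 19.7°, 25.5°.
Largest gap = 276.3° ⇒ minimal covering band is its complement: 360° − 276.3° = 83.7°.
Band runs from +141.4° eastward to -134.9°, crossing the antimeridian.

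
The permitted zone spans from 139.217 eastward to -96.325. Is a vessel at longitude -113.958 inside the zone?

Band width going east from +139.217° to -96.325°: ((-96.325 − 139.217) mod 360) = 124.458°.
Offset of -113.958° east of the west edge: ((-113.958 − 139.217) mod 360) = 106.825°.
106.825° ≤ 124.458° ⇒ inside.

Yes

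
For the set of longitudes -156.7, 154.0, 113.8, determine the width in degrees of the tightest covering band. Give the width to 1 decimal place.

89.5°

Sort the longitudes: -156.7°, +113.8°, +154.0°.
Eastward gaps between consecutive values (wrapping around): 270.5°, 40.2°, 49.3°.
Largest gap = 270.5° ⇒ minimal covering band is its complement: 360° − 270.5° = 89.5°.
Band runs from +113.8° eastward to -156.7°, crossing the antimeridian.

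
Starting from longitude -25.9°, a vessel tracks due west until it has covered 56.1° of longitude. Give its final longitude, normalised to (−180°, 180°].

-82.0°

Start at -25.9°; shift −56.1° → -82.0°.
-82.0° already lies in (−180°, 180°].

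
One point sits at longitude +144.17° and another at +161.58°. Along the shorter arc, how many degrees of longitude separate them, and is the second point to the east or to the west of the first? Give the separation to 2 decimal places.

Raw difference: 161.58 − 144.17 = 17.41°.
Normalise into (−180°, 180°]: 17.41° stays 17.41°.
Positive ⇒ the second point lies to the east; separation 17.41°.

17.41° east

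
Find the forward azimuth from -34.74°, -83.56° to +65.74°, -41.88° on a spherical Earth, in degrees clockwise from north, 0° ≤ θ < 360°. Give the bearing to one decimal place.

16.5°

Δλ = -41.88 − -83.56 = 41.68°.
θ = atan2( sin Δλ · cos φ₂ , cos φ₁ · sin φ₂ − sin φ₁ · cos φ₂ · cos Δλ )
  = atan2(0.27322, 0.92405) = 16.472° → normalised to [0°, 360°): 16.472°.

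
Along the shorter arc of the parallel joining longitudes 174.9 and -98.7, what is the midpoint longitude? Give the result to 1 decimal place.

-141.9°

Signed shortest Δλ from +174.9° to -98.7° is +86.4°.
Midpoint longitude = +174.9° + (+86.4°)/2 = +174.9° + 43.2° = +218.1°.
Normalise into (−180°, 180°]: -141.9°.
(The naïve average (+174.9 + -98.7)/2 = 38.1° is on the wrong side of the globe.)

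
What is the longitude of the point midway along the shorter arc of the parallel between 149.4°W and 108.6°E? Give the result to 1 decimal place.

Signed shortest Δλ from -149.4° to +108.6° is -102.0°.
Midpoint longitude = -149.4° + (-102.0°)/2 = -149.4° − 51.0° = -200.4°.
Normalise into (−180°, 180°]: +159.6°.
(The naïve average (-149.4 + +108.6)/2 = -20.4° is on the wrong side of the globe.)

159.6°E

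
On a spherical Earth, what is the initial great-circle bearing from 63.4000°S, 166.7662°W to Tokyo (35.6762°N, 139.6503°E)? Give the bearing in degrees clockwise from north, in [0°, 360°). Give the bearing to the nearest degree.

Δλ = 139.6503 − -166.7662 = 306.4165°; wrapped into (−180°, 180°]: -53.5835°.
θ = atan2( sin Δλ · cos φ₂ , cos φ₁ · sin φ₂ − sin φ₁ · cos φ₂ · cos Δλ )
  = atan2(-0.65370, 0.69233) = -43.356° → normalised to [0°, 360°): 316.644°.

317°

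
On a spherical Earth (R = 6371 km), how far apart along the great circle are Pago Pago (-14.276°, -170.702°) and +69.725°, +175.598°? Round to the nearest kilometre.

9402 km

Δλ = 175.598 − -170.702 = 346.300°; wrapped into (−180°, 180°]: -13.700°.
Δφ = 69.725 − -14.276 = 84.001°.
a = sin²(Δφ/2) + cos φ₁ · cos φ₂ · sin²(Δλ/2) = 0.452522.
c = 2·atan2(√a, √(1−a)) = 1.47570 rad → d = 6371·c ≈ 9401.66 km.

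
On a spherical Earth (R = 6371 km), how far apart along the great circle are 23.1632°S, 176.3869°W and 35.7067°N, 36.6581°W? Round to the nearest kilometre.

15907 km

Δλ = -36.6581 − -176.3869 = 139.7288°.
Δφ = 35.7067 − -23.1632 = 58.8699°.
a = sin²(Δφ/2) + cos φ₁ · cos φ₂ · sin²(Δλ/2) = 0.899596.
c = 2·atan2(√a, √(1−a)) = 2.49675 rad → d = 6371·c ≈ 15906.77 km.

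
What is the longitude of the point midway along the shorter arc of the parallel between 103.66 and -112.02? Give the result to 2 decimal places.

+175.82°

Signed shortest Δλ from +103.66° to -112.02° is +144.32°.
Midpoint longitude = +103.66° + (+144.32°)/2 = +103.66° + 72.16° = +175.82°.
(The naïve average (+103.66 + -112.02)/2 = -4.18° is on the wrong side of the globe.)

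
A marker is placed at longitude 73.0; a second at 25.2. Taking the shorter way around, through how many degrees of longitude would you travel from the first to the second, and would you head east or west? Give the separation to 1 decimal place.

Raw difference: 25.2 − 73.0 = -47.8°.
Normalise into (−180°, 180°]: -47.8° stays -47.8°.
Negative ⇒ the second point lies to the west; separation 47.8°.

47.8° west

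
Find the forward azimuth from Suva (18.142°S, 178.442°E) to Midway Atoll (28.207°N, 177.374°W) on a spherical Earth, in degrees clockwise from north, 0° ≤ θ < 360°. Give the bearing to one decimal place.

Δλ = -177.374 − 178.442 = -355.816°; wrapped into (−180°, 180°]: 4.184°.
θ = atan2( sin Δλ · cos φ₂ , cos φ₁ · sin φ₂ − sin φ₁ · cos φ₂ · cos Δλ )
  = atan2(0.06430, 0.72283) = 5.083° → normalised to [0°, 360°): 5.083°.

5.1°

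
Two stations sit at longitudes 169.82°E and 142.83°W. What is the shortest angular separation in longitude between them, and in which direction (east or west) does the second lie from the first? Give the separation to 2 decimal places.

47.35° east

Raw difference: -142.83 − 169.82 = -312.65°.
Normalise into (−180°, 180°]: -312.65° + 360° = 47.35°.
Positive ⇒ the second point lies to the east; separation 47.35°.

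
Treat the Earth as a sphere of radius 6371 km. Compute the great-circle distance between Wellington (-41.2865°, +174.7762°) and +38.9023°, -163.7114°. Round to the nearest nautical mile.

Δλ = -163.7114 − 174.7762 = -338.4876°; wrapped into (−180°, 180°]: 21.5124°.
Δφ = 38.9023 − -41.2865 = 80.1888°.
a = sin²(Δφ/2) + cos φ₁ · cos φ₂ · sin²(Δλ/2) = 0.435167.
c = 2·atan2(√a, √(1−a)) = 1.44076 rad → d = 6371·c ≈ 9179.11 km ≈ 4956.32 nmi.

4956 nmi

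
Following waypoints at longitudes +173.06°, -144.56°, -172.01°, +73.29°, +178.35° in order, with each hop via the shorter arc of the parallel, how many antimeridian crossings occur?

2

Leg 1: +173.06° → -144.56°, shortest Δλ = 42.38° (east) — crosses 180°.
Leg 2: -144.56° → -172.01°, shortest Δλ = -27.45° (west) — does not cross 180°.
Leg 3: -172.01° → +73.29°, shortest Δλ = -114.7° (west) — crosses 180°.
Leg 4: +73.29° → +178.35°, shortest Δλ = 105.06° (east) — does not cross 180°.
Total crossings: 2.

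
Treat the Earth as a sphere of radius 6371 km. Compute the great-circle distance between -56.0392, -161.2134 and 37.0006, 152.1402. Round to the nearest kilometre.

11244 km

Δλ = 152.1402 − -161.2134 = 313.3536°; wrapped into (−180°, 180°]: -46.6464°.
Δφ = 37.0006 − -56.0392 = 93.0398°.
a = sin²(Δφ/2) + cos φ₁ · cos φ₂ · sin²(Δλ/2) = 0.596447.
c = 2·atan2(√a, √(1−a)) = 1.76491 rad → d = 6371·c ≈ 11244.22 km.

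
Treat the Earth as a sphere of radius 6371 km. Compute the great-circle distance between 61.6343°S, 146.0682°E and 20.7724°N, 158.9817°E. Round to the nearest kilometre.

Δλ = 158.9817 − 146.0682 = 12.9135°.
Δφ = 20.7724 − -61.6343 = 82.4067°.
a = sin²(Δφ/2) + cos φ₁ · cos φ₂ · sin²(Δλ/2) = 0.439547.
c = 2·atan2(√a, √(1−a)) = 1.44959 rad → d = 6371·c ≈ 9235.36 km.

9235 km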